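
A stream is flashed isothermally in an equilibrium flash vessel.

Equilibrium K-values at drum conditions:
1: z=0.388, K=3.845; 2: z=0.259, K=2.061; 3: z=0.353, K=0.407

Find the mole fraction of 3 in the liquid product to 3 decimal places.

Rachford–Rice: g(ψ) = Σ zᵢ(Kᵢ−1)/(1+ψ(Kᵢ−1)) = 0.
Check two-phase: ΣzᵢKᵢ = 2.169 > 1 and Σzᵢ/Kᵢ = 1.094 > 1, so g(0) = 1.169 > 0 and g(1) = -0.094 < 0.
Newton iteration, ψ⁰ = 0.43:
  ψ = 0.430: g = 0.4042, g' = -0.996 → ψ = 0.836
  ψ = 0.836: g = 0.0575, g' = -0.845 → ψ = 0.904
  ψ = 0.904: g = -0.0017, g' = -0.899 → ψ = 0.902
Converged at ψ = 0.902.
Compositions from xᵢ = zᵢ/(1+ψ(Kᵢ−1)), yᵢ = Kᵢxᵢ:
  1: x = 0.109, y = 0.418
  2: x = 0.132, y = 0.273
  3: x = 0.759, y = 0.309

x_3 = 0.759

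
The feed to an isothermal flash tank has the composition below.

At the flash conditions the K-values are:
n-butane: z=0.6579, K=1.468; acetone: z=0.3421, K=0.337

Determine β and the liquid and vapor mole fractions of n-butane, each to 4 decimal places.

β = 0.2613, x_n-butane = 0.5862, y_n-butane = 0.8606

Material balance + equilibrium reduce to Σ zᵢ(Kᵢ−1)/(1+β(Kᵢ−1)) = 0.
g(0) = ΣzᵢKᵢ − 1 = 0.0811 and g(1) = 1 − Σzᵢ/Kᵢ = -0.4633, so a root lies in (0, 1).
Binary case is linear: z₁(K₁−1)(1+β(K₂−1)) + z₂(K₂−1)(1+β(K₁−1)) = 0
⇒ β = [z₁(K₁−1)+z₂(K₂−1)] / [−(K₁−1)(K₂−1)] = 0.08108/0.31028 = 0.2613
Compositions from xᵢ = zᵢ/(1+β(Kᵢ−1)), yᵢ = Kᵢxᵢ:
  n-butane: x = 0.5862, y = 0.8606
  acetone: x = 0.4138, y = 0.1394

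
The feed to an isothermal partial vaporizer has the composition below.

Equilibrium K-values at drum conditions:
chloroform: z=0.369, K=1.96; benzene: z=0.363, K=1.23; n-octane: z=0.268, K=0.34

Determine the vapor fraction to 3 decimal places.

ψ = 0.611

Rachford–Rice: g(ψ) = Σ zᵢ(Kᵢ−1)/(1+ψ(Kᵢ−1)) = 0.
Check two-phase: ΣzᵢKᵢ = 1.261 > 1 and Σzᵢ/Kᵢ = 1.272 > 1, so g(0) = 0.261 > 0 and g(1) = -0.272 < 0.
Newton iteration, ψ⁰ = 0.42:
  ψ = 0.420: g = 0.0839, g' = -0.412 → ψ = 0.624
  ψ = 0.624: g = -0.0060, g' = -0.485 → ψ = 0.611
Converged at ψ = 0.611.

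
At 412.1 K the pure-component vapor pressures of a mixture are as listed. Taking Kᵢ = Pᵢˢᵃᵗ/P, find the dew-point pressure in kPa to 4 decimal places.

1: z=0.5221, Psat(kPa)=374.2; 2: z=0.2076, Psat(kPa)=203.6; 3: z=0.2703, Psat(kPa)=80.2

Pdew = 172.8545 kPa

At the dew point ψ → 1, so Σzᵢ/Kᵢ = 1 with Kᵢ = Pᵢˢᵃᵗ/P ⇒ 1/P = Σzᵢ/Pᵢˢᵃᵗ.
1/P = 0.5221/374.2 + 0.2076/203.6 + 0.2703/80.2 = 0.0057852 ⇒ P = 172.8545 kPa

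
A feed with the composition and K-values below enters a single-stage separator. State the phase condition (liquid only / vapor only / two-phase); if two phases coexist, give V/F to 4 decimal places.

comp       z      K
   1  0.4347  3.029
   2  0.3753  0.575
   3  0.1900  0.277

ΣzᵢKᵢ = 1.5851; Σzᵢ/Kᵢ = 1.4821.
Both exceed 1, so a two-phase solution exists.
Let ψ = V/F and solve Σ zᵢ(Kᵢ−1)/(1+ψ(Kᵢ−1)) = 0.
Iterate (Newton) starting at ψ = 0.4:
  ψ = 0.4000: g = 0.10143, g' = -0.8403 → ψ = 0.5207
  ψ = 0.5207: g = 0.00374, g' = -0.7904 → ψ = 0.5254
Converged at ψ = 0.5254.

two-phase, V/F = 0.5254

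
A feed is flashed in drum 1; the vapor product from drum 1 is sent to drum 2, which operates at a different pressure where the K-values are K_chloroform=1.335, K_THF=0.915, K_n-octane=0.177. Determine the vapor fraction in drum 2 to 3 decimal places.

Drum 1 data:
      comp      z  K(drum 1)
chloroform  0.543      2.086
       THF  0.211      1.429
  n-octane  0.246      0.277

Drum 1:
Iterate (Newton) starting at ψ₁ = 0.65:
  ψ₁ = 0.650: g = 0.0809, g' = -0.702 → ψ₁ = 0.765
  ψ₁ = 0.765: g = -0.0080, g' = -0.858 → ψ₁ = 0.756
Converged at ψ₁ = 0.756.
Drum-1 compositions:
  chloroform: x = 0.298, y = 0.622
  THF: x = 0.159, y = 0.228
  n-octane: x = 0.542, y = 0.150
Drum-2 feed = drum-1 vapor: z₂ = (0.6221, 0.2277, 0.1503).
Drum 2:
Let ψ₂ = V/F and solve Σ zᵢ(Kᵢ−1)/(1+ψ₂(Kᵢ−1)) = 0.
g(0) = ΣzᵢKᵢ − 1 = 0.065 and g(1) = 1 − Σzᵢ/Kᵢ = -0.564, so a root lies in (0, 1).
Newton iteration, ψ₂⁰ = 0.5:
  ψ₂ = 0.500: g = -0.0519, g' = -0.347 → ψ₂ = 0.350
  ψ₂ = 0.350: g = -0.0073, g' = -0.259 → ψ₂ = 0.322
Converged at ψ₂ = 0.322.
  chloroform: x = 0.562, y = 0.750
  THF: x = 0.234, y = 0.214
  n-octane: x = 0.204, y = 0.036

V/F (drum 2) = 0.322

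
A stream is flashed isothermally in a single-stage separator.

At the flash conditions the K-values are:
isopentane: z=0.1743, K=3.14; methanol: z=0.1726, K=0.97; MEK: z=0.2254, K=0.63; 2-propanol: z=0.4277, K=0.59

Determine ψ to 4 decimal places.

ψ = 0.1535

Let ψ = V/F and solve Σ zᵢ(Kᵢ−1)/(1+ψ(Kᵢ−1)) = 0.
Feasibility: ΣzᵢKᵢ = 1.1091, Σzᵢ/Kᵢ = 1.3161 — both > 1, two phases present.
Iterate (Newton) starting at ψ = 0.5:
  ψ = 0.5000: g = -0.14797, g' = -0.3467 → ψ = 0.0732
  ψ = 0.0732: g = 0.05082, g' = -0.7059 → ψ = 0.1452
  ψ = 0.1452: g = 0.00481, g' = -0.5806 → ψ = 0.1534
  ψ = 0.1534: g = 0.00005, g' = -0.5691 → ψ = 0.1535
Converged at ψ = 0.1535.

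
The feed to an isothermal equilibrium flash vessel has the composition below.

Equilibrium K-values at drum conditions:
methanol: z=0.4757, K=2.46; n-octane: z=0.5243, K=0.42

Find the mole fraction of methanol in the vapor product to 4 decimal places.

Rachford–Rice: g(V/F) = Σ zᵢ(Kᵢ−1)/(1+V/F(Kᵢ−1)) = 0.
g(0) = ΣzᵢKᵢ − 1 = 0.3904 and g(1) = 1 − Σzᵢ/Kᵢ = -0.4417, so a root lies in (0, 1).
Newton–Raphson from V/F = 0.35:
  V/F = 0.3500: g = 0.07810, g' = -0.7218 → V/F = 0.4582
  V/F = 0.4582: g = 0.00198, g' = -0.6912 → V/F = 0.4611
Converged at V/F = 0.4611.
Compositions from xᵢ = zᵢ/(1+V/F(Kᵢ−1)), yᵢ = Kᵢxᵢ:
  methanol: x = 0.2843, y = 0.6994
  n-octane: x = 0.7157, y = 0.3006

y_methanol = 0.6994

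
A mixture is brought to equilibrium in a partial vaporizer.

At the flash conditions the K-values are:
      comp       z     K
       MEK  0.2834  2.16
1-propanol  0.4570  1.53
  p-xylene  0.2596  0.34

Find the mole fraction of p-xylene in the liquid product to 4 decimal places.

x_p-xylene = 0.5248

Iterate (Newton) starting at V/F = 0.67:
  V/F = 0.6700: g = 0.05655, g' = -0.5541 → V/F = 0.7721
  V/F = 0.7721: g = -0.00405, g' = -0.6409 → V/F = 0.7657
Converged at V/F = 0.7657.
Compositions from xᵢ = zᵢ/(1+V/F(Kᵢ−1)), yᵢ = Kᵢxᵢ:
  MEK: x = 0.1501, y = 0.3242
  1-propanol: x = 0.3251, y = 0.4974
  p-xylene: x = 0.5248, y = 0.1784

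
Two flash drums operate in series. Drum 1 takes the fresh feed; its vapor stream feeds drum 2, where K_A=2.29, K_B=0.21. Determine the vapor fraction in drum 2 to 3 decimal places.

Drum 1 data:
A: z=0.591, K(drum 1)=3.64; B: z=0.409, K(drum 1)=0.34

V/F (drum 2) = 0.711

Drum 1:
Binary case is linear: z₁(K₁−1)(1+ψ₁(K₂−1)) + z₂(K₂−1)(1+ψ₁(K₁−1)) = 0
⇒ ψ₁ = [z₁(K₁−1)+z₂(K₂−1)] / [−(K₁−1)(K₂−1)] = 1.2903/1.7424 = 0.741
Drum-1 compositions:
  A: x = 0.200, y = 0.728
  B: x = 0.800, y = 0.272
Drum-2 feed = drum-1 vapor: z₂ = (0.7280, 0.2720).
Drum 2:
Let ψ₂ = V/F and solve Σ zᵢ(Kᵢ−1)/(1+ψ₂(Kᵢ−1)) = 0.
g(0) = ΣzᵢKᵢ − 1 = 0.724 and g(1) = 1 − Σzᵢ/Kᵢ = -0.613, so a root lies in (0, 1).
Binary case is linear: z₁(K₁−1)(1+ψ₂(K₂−1)) + z₂(K₂−1)(1+ψ₂(K₁−1)) = 0
⇒ ψ₂ = [z₁(K₁−1)+z₂(K₂−1)] / [−(K₁−1)(K₂−1)] = 0.7242/1.0191 = 0.711
  A: x = 0.380, y = 0.870
  B: x = 0.620, y = 0.130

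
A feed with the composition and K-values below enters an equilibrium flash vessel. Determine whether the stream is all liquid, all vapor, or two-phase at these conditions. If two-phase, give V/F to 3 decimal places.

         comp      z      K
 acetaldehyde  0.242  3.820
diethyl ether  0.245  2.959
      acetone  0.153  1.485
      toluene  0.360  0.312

ΣzᵢKᵢ = 1.989; Σzᵢ/Kᵢ = 1.403.
Both exceed 1, so a two-phase solution exists.
Let ψ = V/F and solve Σ zᵢ(Kᵢ−1)/(1+ψ(Kᵢ−1)) = 0.
Newton–Raphson from ψ = 0.67:
  ψ = 0.670: g = 0.0403, g' = -1.013 → ψ = 0.710
  ψ = 0.710: g = -0.0007, g' = -1.049 → ψ = 0.709
Converged at ψ = 0.709.

two-phase, V/F = 0.709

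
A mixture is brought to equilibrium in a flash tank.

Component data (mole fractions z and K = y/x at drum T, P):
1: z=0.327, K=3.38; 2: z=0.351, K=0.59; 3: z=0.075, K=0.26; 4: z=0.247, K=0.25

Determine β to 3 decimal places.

Let β = V/F and solve Σ zᵢ(Kᵢ−1)/(1+β(Kᵢ−1)) = 0.
g(0) = ΣzᵢKᵢ − 1 = 0.394 and g(1) = 1 − Σzᵢ/Kᵢ = -0.968, so a root lies in (0, 1).
Newton iteration, β⁰ = 0.5:
  β = 0.500: g = -0.2101, g' = -0.939 → β = 0.276
  β = 0.276: g = 0.0039, g' = -1.035 → β = 0.280
Converged at β = 0.280.

β = 0.280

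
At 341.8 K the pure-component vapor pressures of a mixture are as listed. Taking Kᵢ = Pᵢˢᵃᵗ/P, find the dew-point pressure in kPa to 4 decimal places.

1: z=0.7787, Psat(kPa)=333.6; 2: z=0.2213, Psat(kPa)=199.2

Pdew = 290.2609 kPa

At the dew point ψ → 1, so Σzᵢ/Kᵢ = 1 with Kᵢ = Pᵢˢᵃᵗ/P ⇒ 1/P = Σzᵢ/Pᵢˢᵃᵗ.
1/P = 0.7787/333.6 + 0.2213/199.2 = 0.0034452 ⇒ P = 290.2609 kPa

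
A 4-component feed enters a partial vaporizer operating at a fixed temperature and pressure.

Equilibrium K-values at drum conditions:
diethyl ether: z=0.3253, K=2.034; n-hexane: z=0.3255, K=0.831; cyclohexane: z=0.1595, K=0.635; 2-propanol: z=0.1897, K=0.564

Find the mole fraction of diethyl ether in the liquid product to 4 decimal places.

Let ψ = V/F and solve Σ zᵢ(Kᵢ−1)/(1+ψ(Kᵢ−1)) = 0.
Feasibility: ΣzᵢKᵢ = 1.1404, Σzᵢ/Kᵢ = 1.1392 — both > 1, two phases present.
Newton iteration, ψ⁰ = 0.5:
  ψ = 0.5000: g = -0.01534, g' = -0.2530 → ψ = 0.4394
  ψ = 0.4394: g = 0.00022, g' = -0.2606 → ψ = 0.4402
Converged at ψ = 0.4402.
Compositions from xᵢ = zᵢ/(1+ψ(Kᵢ−1)), yᵢ = Kᵢxᵢ:
  diethyl ether: x = 0.2235, y = 0.4547
  n-hexane: x = 0.3517, y = 0.2922
  cyclohexane: x = 0.1900, y = 0.1207
  2-propanol: x = 0.2348, y = 0.1324

x_diethyl ether = 0.2235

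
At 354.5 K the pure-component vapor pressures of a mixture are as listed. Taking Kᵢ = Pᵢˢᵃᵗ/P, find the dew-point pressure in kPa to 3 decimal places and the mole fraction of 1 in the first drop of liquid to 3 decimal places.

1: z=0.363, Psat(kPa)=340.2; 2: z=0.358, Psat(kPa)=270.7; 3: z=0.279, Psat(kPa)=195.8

Pdew = 262.162 kPa, x_1 = 0.280

At the dew point ψ → 1, so Σzᵢ/Kᵢ = 1 with Kᵢ = Pᵢˢᵃᵗ/P ⇒ 1/P = Σzᵢ/Pᵢˢᵃᵗ.
1/P = 0.363/340.2 + 0.358/270.7 + 0.279/195.8 = 0.003814 ⇒ P = 262.162 kPa
xᵢ = zᵢP/Pᵢˢᵃᵗ ⇒ x_1 = 0.363·262.162/340.2 = 0.280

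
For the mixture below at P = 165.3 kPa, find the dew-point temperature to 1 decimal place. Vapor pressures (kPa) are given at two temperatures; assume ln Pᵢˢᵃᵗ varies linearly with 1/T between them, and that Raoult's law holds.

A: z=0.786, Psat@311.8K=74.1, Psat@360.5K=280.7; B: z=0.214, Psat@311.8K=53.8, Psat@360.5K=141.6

T = 345.4 K

Dew-point temperature: Σzᵢ·P/Pᵢˢᵃᵗ(T) = 1. Interpolate ln Pᵢˢᵃᵗ = aᵢ + bᵢ/T.
  T = 311.8 K: ΣzᵢP/Pᵢˢᵃᵗ = 2.4109
  T = 360.5 K: ΣzᵢP/Pᵢˢᵃᵗ = 0.7127
  T = 336.1 K: ΣzᵢP/Pᵢˢᵃᵗ = 1.2513
  T = 348.3 K: ΣzᵢP/Pᵢˢᵃᵗ = 0.9343
  T = 342.2 K: ΣzᵢP/Pᵢˢᵃᵗ = 1.0782
  T = 345.2 K: ΣzᵢP/Pᵢˢᵃᵗ = 1.0042
  T = 346.8 K: ΣzᵢP/Pᵢˢᵃᵗ = 0.9674
Interpolating between 345.2 K and 346.8 K gives T ≈ 345.4 K.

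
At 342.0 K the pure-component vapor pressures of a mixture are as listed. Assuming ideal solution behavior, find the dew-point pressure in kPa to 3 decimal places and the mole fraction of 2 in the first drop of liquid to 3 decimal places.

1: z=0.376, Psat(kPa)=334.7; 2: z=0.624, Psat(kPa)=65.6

At the dew point ψ → 1, so Σzᵢ/Kᵢ = 1 with Kᵢ = Pᵢˢᵃᵗ/P ⇒ 1/P = Σzᵢ/Pᵢˢᵃᵗ.
1/P = 0.376/334.7 + 0.624/65.6 = 0.010636 ⇒ P = 94.024 kPa
xᵢ = zᵢP/Pᵢˢᵃᵗ ⇒ x_2 = 0.624·94.024/65.6 = 0.894

Pdew = 94.024 kPa, x_2 = 0.894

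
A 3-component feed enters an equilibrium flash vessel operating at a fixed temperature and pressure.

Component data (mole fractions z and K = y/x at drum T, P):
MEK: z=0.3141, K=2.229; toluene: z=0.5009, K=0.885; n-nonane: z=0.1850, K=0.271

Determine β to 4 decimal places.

Iterate (Newton) starting at β = 0.33:
  β = 0.3300: g = 0.03718, g' = -0.4178 → β = 0.4190
  β = 0.4190: g = 0.00012, g' = -0.4178 → β = 0.4193
Converged at β = 0.4193.

β = 0.4193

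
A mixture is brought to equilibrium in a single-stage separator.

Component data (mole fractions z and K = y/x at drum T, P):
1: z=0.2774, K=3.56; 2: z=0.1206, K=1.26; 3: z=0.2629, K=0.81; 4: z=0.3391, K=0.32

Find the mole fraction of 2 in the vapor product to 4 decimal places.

y_2 = 0.1373

Rachford–Rice: g(ψ) = Σ zᵢ(Kᵢ−1)/(1+ψ(Kᵢ−1)) = 0.
g(0) = ΣzᵢKᵢ − 1 = 0.4610 and g(1) = 1 − Σzᵢ/Kᵢ = -0.5579, so a root lies in (0, 1).
Newton–Raphson from ψ = 0.5:
  ψ = 0.5000: g = -0.06535, g' = -0.7277 → ψ = 0.4102
  ψ = 0.4102: g = 0.00078, g' = -0.7519 → ψ = 0.4112
Converged at ψ = 0.4112.
Compositions from xᵢ = zᵢ/(1+ψ(Kᵢ−1)), yᵢ = Kᵢxᵢ:
  1: x = 0.1351, y = 0.4811
  2: x = 0.1090, y = 0.1373
  3: x = 0.2852, y = 0.2310
  4: x = 0.4707, y = 0.1506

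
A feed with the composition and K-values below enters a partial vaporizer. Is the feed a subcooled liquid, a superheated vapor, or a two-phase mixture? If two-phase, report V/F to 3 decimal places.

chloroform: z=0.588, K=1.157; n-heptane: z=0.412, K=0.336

subcooled liquid

ΣzᵢKᵢ = 0.819; Σzᵢ/Kᵢ = 1.734.
Since ΣzᵢKᵢ < 1 the mixture is below its bubble point — single liquid phase.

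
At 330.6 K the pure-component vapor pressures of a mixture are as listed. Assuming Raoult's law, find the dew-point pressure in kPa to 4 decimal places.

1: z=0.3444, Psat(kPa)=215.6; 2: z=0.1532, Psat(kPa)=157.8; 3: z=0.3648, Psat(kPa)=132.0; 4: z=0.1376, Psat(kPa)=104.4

At the dew point ψ → 1, so Σzᵢ/Kᵢ = 1 with Kᵢ = Pᵢˢᵃᵗ/P ⇒ 1/P = Σzᵢ/Pᵢˢᵃᵗ.
1/P = 0.3444/215.6 + 0.1532/157.8 + 0.3648/132.0 + 0.1376/104.4 = 0.0066499 ⇒ P = 150.3783 kPa

Pdew = 150.3783 kPa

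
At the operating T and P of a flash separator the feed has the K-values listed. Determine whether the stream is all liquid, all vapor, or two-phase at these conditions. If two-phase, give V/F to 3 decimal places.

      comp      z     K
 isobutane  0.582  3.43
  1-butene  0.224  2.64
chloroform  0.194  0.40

all vapor

ΣzᵢKᵢ = 2.665; Σzᵢ/Kᵢ = 0.740.
Since Σzᵢ/Kᵢ < 1 the mixture is above its dew point — single vapor phase.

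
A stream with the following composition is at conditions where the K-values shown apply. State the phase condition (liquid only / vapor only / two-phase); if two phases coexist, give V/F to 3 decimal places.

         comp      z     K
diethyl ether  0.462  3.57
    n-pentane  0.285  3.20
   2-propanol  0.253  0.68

vapor only

ΣzᵢKᵢ = 2.733; Σzᵢ/Kᵢ = 0.591.
Since Σzᵢ/Kᵢ < 1 the mixture is above its dew point — single vapor phase.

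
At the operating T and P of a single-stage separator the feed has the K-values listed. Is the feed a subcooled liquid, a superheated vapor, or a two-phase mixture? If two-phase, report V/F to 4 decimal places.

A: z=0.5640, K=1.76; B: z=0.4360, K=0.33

ΣzᵢKᵢ = 1.1365; Σzᵢ/Kᵢ = 1.6417.
Both exceed 1, so a two-phase solution exists.
Let ψ = V/F and solve Σ zᵢ(Kᵢ−1)/(1+ψ(Kᵢ−1)) = 0.
Binary case is linear: z₁(K₁−1)(1+ψ(K₂−1)) + z₂(K₂−1)(1+ψ(K₁−1)) = 0
⇒ ψ = [z₁(K₁−1)+z₂(K₂−1)] / [−(K₁−1)(K₂−1)] = 0.13652/0.50920 = 0.2681

two-phase, V/F = 0.2681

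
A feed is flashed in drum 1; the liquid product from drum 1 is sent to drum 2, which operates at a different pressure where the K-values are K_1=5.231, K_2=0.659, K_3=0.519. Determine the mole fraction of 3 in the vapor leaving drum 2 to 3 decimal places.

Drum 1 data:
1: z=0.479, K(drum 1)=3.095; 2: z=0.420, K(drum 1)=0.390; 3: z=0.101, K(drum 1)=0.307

y_3 (drum 2) = 0.103

Drum 1:
Material balance + equilibrium reduce to Σ zᵢ(Kᵢ−1)/(1+ψ₁(Kᵢ−1)) = 0.
Check two-phase: ΣzᵢKᵢ = 1.677 > 1 and Σzᵢ/Kᵢ = 1.561 > 1, so g(0) = 0.677 > 0 and g(1) = -0.561 < 0.
Iterate (Newton) starting at ψ₁ = 0.5:
  ψ₁ = 0.500: g = 0.0144, g' = -0.939 → ψ₁ = 0.515
Converged at ψ₁ = 0.515.
Drum-1 compositions:
  1: x = 0.230, y = 0.713
  2: x = 0.613, y = 0.239
  3: x = 0.157, y = 0.048
Drum-2 feed = drum-1 liquid: z₂ = (0.2303, 0.6126, 0.1571).
Drum 2:
Newton–Raphson from ψ₂ = 0.58:
  ψ₂ = 0.580: g = -0.0830, g' = -0.526 → ψ₂ = 0.422
  ψ₂ = 0.422: g = 0.0109, g' = -0.686 → ψ₂ = 0.438
Converged at ψ₂ = 0.438.
  1: x = 0.081, y = 0.422
  2: x = 0.720, y = 0.475
  3: x = 0.199, y = 0.103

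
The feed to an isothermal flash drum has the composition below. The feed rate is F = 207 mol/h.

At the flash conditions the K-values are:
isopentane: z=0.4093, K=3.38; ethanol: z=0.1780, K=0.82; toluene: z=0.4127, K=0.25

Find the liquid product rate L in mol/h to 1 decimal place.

Rachford–Rice: g(ψ) = Σ zᵢ(Kᵢ−1)/(1+ψ(Kᵢ−1)) = 0.
Check two-phase: ΣzᵢKᵢ = 1.6326 > 1 and Σzᵢ/Kᵢ = 1.9890 > 1, so g(0) = 0.6326 > 0 and g(1) = -0.9890 < 0.
Newton iteration, ψ⁰ = 0.36:
  ψ = 0.3600: g = 0.06636, g' = -1.1147 → ψ = 0.4195
  ψ = 0.4195: g = 0.00114, g' = -1.0815 → ψ = 0.4206
Converged at ψ = 0.4206.
Then V = ψ·F = 0.4206·207 = 87.1 mol/h and L = F − V = 119.9 mol/h.

L = 119.9 mol/h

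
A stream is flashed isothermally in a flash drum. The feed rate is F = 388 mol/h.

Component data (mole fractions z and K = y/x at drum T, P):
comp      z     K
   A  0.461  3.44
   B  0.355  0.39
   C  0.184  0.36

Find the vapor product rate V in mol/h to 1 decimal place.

Newton–Raphson from β = 0.5:
  β = 0.500: g = 0.0219, g' = -0.993 → β = 0.522
Converged at β = 0.522.
Then V = β·F = 0.5222·388 = 202.6 mol/h and L = F − V = 185.4 mol/h.

V = 202.6 mol/h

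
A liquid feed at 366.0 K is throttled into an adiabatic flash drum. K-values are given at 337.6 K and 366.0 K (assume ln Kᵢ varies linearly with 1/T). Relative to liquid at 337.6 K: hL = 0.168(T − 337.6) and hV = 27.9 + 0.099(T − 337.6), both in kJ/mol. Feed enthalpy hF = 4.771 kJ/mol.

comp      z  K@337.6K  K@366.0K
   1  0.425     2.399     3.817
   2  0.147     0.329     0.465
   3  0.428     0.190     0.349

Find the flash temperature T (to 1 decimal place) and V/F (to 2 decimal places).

Adiabatic flash: solve Rachford–Rice at each trial T, then check hF = ψ·hV(T) + (1−ψ)·hL(T).
  T = 337.6 K: K = (2.399, 0.329, 0.190), RR gives ψ = 0.137, H_out = 3.832 kJ/mol
  T = 366.0 K: K = (3.817, 0.465, 0.349), RR gives ψ = 0.478, H_out = 17.172 kJ/mol
  T = 351.8 K: K = (3.055, 0.394, 0.261), RR gives ψ = 0.322, H_out = 11.043 kJ/mol
  T = 344.7 K: K = (2.714, 0.361, 0.223), RR gives ψ = 0.237, H_out = 7.683 kJ/mol
  T = 341.1 K: K = (2.551, 0.344, 0.206), RR gives ψ = 0.189, H_out = 5.811 kJ/mol
  T = 339.4 K: K = (2.476, 0.337, 0.198), RR gives ψ = 0.165, H_out = 4.873 kJ/mol
Linear interpolation between T = 337.6 (H_out = 3.832) and T = 339.4 (H_out = 4.873) on hF = 4.771 gives T ≈ 339.2 K, at which ψ = 0.16.

T = 339.2 K, V/F = 0.16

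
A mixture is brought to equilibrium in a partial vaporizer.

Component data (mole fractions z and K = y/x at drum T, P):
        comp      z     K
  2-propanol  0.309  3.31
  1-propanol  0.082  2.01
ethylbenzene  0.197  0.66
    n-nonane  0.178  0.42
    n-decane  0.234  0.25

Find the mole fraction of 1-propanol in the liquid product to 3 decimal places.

Iterate (Newton) starting at V/F = 0.44:
  V/F = 0.440: g = -0.0680, g' = -0.878 → V/F = 0.363
  V/F = 0.363: g = 0.0009, g' = -0.907 → V/F = 0.364
Converged at V/F = 0.364.
Compositions from xᵢ = zᵢ/(1+V/F(Kᵢ−1)), yᵢ = Kᵢxᵢ:
  2-propanol: x = 0.168, y = 0.556
  1-propanol: x = 0.060, y = 0.121
  ethylbenzene: x = 0.225, y = 0.148
  n-nonane: x = 0.226, y = 0.095
  n-decane: x = 0.322, y = 0.080

x_1-propanol = 0.060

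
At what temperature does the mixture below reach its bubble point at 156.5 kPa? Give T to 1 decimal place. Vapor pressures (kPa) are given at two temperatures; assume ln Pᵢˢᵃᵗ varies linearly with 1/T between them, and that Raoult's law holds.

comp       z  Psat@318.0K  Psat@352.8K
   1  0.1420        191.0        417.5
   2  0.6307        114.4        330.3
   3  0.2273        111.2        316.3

Bubble-point temperature: ΣzᵢPᵢˢᵃᵗ(T) = P. Interpolate ln Pᵢˢᵃᵗ = aᵢ + bᵢ/T.
  T = 318.0 K: ΣzᵢPᵢˢᵃᵗ = 124.55 kPa
  T = 352.8 K: ΣzᵢPᵢˢᵃᵗ = 339.50 kPa
  T = 335.4 K: ΣzᵢPᵢˢᵃᵗ = 210.74 kPa
  T = 326.7 K: ΣzᵢPᵢˢᵃᵗ = 163.08 kPa
  T = 322.4 K: ΣzᵢPᵢˢᵃᵗ = 142.98 kPa
  T = 324.5 K: ΣzᵢPᵢˢᵃᵗ = 152.53 kPa
Interpolating between 324.5 K and 326.7 K gives T ≈ 325.3 K.

T = 325.3 K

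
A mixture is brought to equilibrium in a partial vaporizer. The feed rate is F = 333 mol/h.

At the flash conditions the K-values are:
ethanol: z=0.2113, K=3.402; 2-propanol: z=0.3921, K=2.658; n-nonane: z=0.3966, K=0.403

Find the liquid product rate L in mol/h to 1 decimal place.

Iterate (Newton) starting at ψ = 0.5:
  ψ = 0.5000: g = 0.24852, g' = -0.8611 → ψ = 0.7886
  ψ = 0.7886: g = 0.00969, g' = -0.8527 → ψ = 0.8000
  ψ = 0.8000: g = -0.00004, g' = -0.8599 → ψ = 0.7999
Converged at ψ = 0.7999.
Then V = ψ·F = 0.7999·333 = 266.4 mol/h and L = F − V = 66.6 mol/h.

L = 66.6 mol/h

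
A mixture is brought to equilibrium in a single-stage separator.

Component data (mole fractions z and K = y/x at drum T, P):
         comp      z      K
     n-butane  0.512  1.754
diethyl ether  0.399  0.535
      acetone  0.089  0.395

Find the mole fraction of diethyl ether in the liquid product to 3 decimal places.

x_diethyl ether = 0.488

Let ψ = V/F and solve Σ zᵢ(Kᵢ−1)/(1+ψ(Kᵢ−1)) = 0.
Check two-phase: ΣzᵢKᵢ = 1.147 > 1 and Σzᵢ/Kᵢ = 1.263 > 1, so g(0) = 0.147 > 0 and g(1) = -0.263 < 0.
Iterate (Newton) starting at ψ = 0.58:
  ψ = 0.580: g = -0.0684, g' = -0.380 → ψ = 0.400
  ψ = 0.400: g = -0.0024, g' = -0.359 → ψ = 0.393
Converged at ψ = 0.393.
Compositions from xᵢ = zᵢ/(1+ψ(Kᵢ−1)), yᵢ = Kᵢxᵢ:
  n-butane: x = 0.395, y = 0.693
  diethyl ether: x = 0.488, y = 0.261
  acetone: x = 0.117, y = 0.046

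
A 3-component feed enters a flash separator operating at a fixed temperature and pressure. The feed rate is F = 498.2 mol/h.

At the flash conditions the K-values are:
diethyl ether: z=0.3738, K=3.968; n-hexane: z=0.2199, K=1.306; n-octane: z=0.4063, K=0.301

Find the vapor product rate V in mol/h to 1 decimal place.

V = 282.7 mol/h

Material balance + equilibrium reduce to Σ zᵢ(Kᵢ−1)/(1+β(Kᵢ−1)) = 0.
Feasibility: ΣzᵢKᵢ = 1.8927, Σzᵢ/Kᵢ = 1.6124 — both > 1, two phases present.
Iterate (Newton) starting at β = 0.5:
  β = 0.5000: g = 0.06840, g' = -1.0183 → β = 0.5672
  β = 0.5672: g = 0.00023, g' = -1.0172 → β = 0.5674
Converged at β = 0.5674.
Then V = β·F = 0.5674·498.2 = 282.7 mol/h and L = F − V = 215.5 mol/h.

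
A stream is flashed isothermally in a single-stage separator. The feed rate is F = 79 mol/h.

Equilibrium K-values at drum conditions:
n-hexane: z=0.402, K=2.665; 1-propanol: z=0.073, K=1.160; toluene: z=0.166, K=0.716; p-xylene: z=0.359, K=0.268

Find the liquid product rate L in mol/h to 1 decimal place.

L = 48.6 mol/h

Rachford–Rice: g(V/F) = Σ zᵢ(Kᵢ−1)/(1+V/F(Kᵢ−1)) = 0.
g(0) = ΣzᵢKᵢ − 1 = 0.371 and g(1) = 1 − Σzᵢ/Kᵢ = -0.785, so a root lies in (0, 1).
Newton iteration, V/F⁰ = 0.5:
  V/F = 0.500: g = -0.0934, g' = -0.830 → V/F = 0.388
  V/F = 0.388: g = -0.0020, g' = -0.805 → V/F = 0.385
Converged at V/F = 0.385.
Then V = V/F·F = 0.3850·79 = 30.4 mol/h and L = F − V = 48.6 mol/h.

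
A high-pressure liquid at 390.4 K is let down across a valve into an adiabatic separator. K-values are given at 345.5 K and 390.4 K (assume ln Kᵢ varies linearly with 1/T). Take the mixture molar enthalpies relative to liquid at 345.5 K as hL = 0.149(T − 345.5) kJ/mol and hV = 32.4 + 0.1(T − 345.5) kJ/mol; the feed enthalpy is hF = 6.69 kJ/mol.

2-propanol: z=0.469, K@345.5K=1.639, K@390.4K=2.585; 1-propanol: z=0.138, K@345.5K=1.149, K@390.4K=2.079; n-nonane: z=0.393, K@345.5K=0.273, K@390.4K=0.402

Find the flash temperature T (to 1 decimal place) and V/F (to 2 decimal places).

T = 349.6 K, V/F = 0.19

Adiabatic flash: solve Rachford–Rice at each trial T, then check hF = ψ·hV(T) + (1−ψ)·hL(T).
  T = 345.5 K: K = (1.639, 1.149, 0.273), RR gives ψ = 0.085, H_out = 2.756 kJ/mol
  T = 390.4 K: K = (2.585, 2.079, 0.402), RR gives ψ = 0.744, H_out = 29.172 kJ/mol
  T = 367.9 K: K = (2.086, 1.573, 0.335), RR gives ψ = 0.500, H_out = 18.993 kJ/mol
  T = 356.7 K: K = (1.856, 1.351, 0.303), RR gives ψ = 0.332, H_out = 12.238 kJ/mol
  T = 351.1 K: K = (1.746, 1.247, 0.288), RR gives ψ = 0.222, H_out = 7.979 kJ/mol
  T = 348.3 K: K = (1.692, 1.198, 0.280), RR gives ψ = 0.158, H_out = 5.514 kJ/mol
  T = 349.7 K: K = (1.719, 1.222, 0.284), RR gives ψ = 0.191, H_out = 6.779 kJ/mol
Linear interpolation between T = 348.3 (H_out = 5.514) and T = 349.7 (H_out = 6.779) on hF = 6.69 gives T ≈ 349.6 K, at which ψ = 0.19.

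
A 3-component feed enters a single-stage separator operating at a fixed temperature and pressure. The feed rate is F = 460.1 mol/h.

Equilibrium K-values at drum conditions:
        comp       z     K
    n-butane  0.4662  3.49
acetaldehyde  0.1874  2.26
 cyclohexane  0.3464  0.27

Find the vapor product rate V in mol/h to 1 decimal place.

Rachford–Rice: g(ψ) = Σ zᵢ(Kᵢ−1)/(1+ψ(Kᵢ−1)) = 0.
Check two-phase: ΣzᵢKᵢ = 2.1441 > 1 and Σzᵢ/Kᵢ = 1.4995 > 1, so g(0) = 1.1441 > 0 and g(1) = -0.4995 < 0.
Newton iteration, ψ⁰ = 0.5:
  ψ = 0.5000: g = 0.26371, g' = -1.1433 → ψ = 0.7307
  ψ = 0.7307: g = -0.00725, g' = -1.2921 → ψ = 0.7251
  ψ = 0.7251: g = -0.00003, g' = -1.2817 → ψ = 0.7250
Converged at ψ = 0.7250.
Then V = ψ·F = 0.7250·460.1 = 333.6 mol/h and L = F − V = 126.5 mol/h.

V = 333.6 mol/h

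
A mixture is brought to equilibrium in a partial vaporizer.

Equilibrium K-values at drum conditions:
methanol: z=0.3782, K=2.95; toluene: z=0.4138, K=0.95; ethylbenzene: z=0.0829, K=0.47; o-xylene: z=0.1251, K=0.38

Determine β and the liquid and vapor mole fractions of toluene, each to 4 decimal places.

β = 0.8738, x_toluene = 0.4327, y_toluene = 0.4111

Material balance + equilibrium reduce to Σ zᵢ(Kᵢ−1)/(1+β(Kᵢ−1)) = 0.
Feasibility: ΣzᵢKᵢ = 1.5953, Σzᵢ/Kᵢ = 1.0694 — both > 1, two phases present.
Newton–Raphson from β = 0.65:
  β = 0.6500: g = 0.10691, g' = -0.4699 → β = 0.8775
  β = 0.8775: g = -0.00187, g' = -0.5095 → β = 0.8738
Converged at β = 0.8738.
Compositions from xᵢ = zᵢ/(1+β(Kᵢ−1)), yᵢ = Kᵢxᵢ:
  methanol: x = 0.1399, y = 0.4126
  toluene: x = 0.4327, y = 0.4111
  ethylbenzene: x = 0.1544, y = 0.0726
  o-xylene: x = 0.2730, y = 0.1037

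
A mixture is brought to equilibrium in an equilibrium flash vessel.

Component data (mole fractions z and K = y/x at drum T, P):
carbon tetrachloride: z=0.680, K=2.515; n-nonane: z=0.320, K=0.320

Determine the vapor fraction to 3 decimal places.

ψ = 0.789

Let ψ = V/F and solve Σ zᵢ(Kᵢ−1)/(1+ψ(Kᵢ−1)) = 0.
Check two-phase: ΣzᵢKᵢ = 1.813 > 1 and Σzᵢ/Kᵢ = 1.270 > 1, so g(0) = 0.813 > 0 and g(1) = -0.270 < 0.
Newton iteration, ψ⁰ = 0.56:
  ψ = 0.560: g = 0.2059, g' = -0.843 → ψ = 0.804
  ψ = 0.804: g = -0.0160, g' = -1.038 → ψ = 0.789
Converged at ψ = 0.789.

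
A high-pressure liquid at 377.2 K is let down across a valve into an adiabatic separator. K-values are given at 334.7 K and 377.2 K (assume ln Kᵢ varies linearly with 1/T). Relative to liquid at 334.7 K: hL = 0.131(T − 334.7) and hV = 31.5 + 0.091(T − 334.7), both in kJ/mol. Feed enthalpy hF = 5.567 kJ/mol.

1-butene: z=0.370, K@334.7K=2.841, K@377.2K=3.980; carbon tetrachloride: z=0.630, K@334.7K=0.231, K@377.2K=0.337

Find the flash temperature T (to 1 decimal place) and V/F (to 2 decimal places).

T = 338.5 K, V/F = 0.16

Adiabatic flash: solve Rachford–Rice at each trial T, then check hF = ψ·hV(T) + (1−ψ)·hL(T).
  T = 334.7 K: K = (2.841, 0.231), RR gives ψ = 0.139, H_out = 4.377 kJ/mol
  T = 377.2 K: K = (3.980, 0.337), RR gives ψ = 0.347, H_out = 15.898 kJ/mol
  T = 355.9 K: K = (3.395, 0.282), RR gives ψ = 0.252, H_out = 10.512 kJ/mol
  T = 345.3 K: K = (3.114, 0.256), RR gives ψ = 0.199, H_out = 7.584 kJ/mol
  T = 340.0 K: K = (2.977, 0.243), RR gives ψ = 0.170, H_out = 6.023 kJ/mol
  T = 337.4 K: K = (2.910, 0.237), RR gives ψ = 0.155, H_out = 5.227 kJ/mol
  T = 338.7 K: K = (2.943, 0.240), RR gives ψ = 0.163, H_out = 5.627 kJ/mol
Linear interpolation between T = 337.4 (H_out = 5.227) and T = 338.7 (H_out = 5.627) on hF = 5.567 gives T ≈ 338.5 K, at which ψ = 0.16.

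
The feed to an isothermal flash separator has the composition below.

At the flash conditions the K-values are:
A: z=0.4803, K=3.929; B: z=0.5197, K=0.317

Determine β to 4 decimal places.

Let β = V/F and solve Σ zᵢ(Kᵢ−1)/(1+β(Kᵢ−1)) = 0.
g(0) = ΣzᵢKᵢ − 1 = 1.0518 and g(1) = 1 − Σzᵢ/Kᵢ = -0.7617, so a root lies in (0, 1).
Binary case is linear: z₁(K₁−1)(1+β(K₂−1)) + z₂(K₂−1)(1+β(K₁−1)) = 0
⇒ β = [z₁(K₁−1)+z₂(K₂−1)] / [−(K₁−1)(K₂−1)] = 1.05184/2.00051 = 0.5258

β = 0.5258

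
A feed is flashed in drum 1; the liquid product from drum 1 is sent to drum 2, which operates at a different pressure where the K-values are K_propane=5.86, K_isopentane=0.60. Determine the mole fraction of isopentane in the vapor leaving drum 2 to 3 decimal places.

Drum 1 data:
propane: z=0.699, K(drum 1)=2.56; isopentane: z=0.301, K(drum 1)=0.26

Drum 1:
Material balance + equilibrium reduce to Σ zᵢ(Kᵢ−1)/(1+ψ₁(Kᵢ−1)) = 0.
g(0) = ΣzᵢKᵢ − 1 = 0.868 and g(1) = 1 − Σzᵢ/Kᵢ = -0.431, so a root lies in (0, 1).
Binary case is linear: z₁(K₁−1)(1+ψ₁(K₂−1)) + z₂(K₂−1)(1+ψ₁(K₁−1)) = 0
⇒ ψ₁ = [z₁(K₁−1)+z₂(K₂−1)] / [−(K₁−1)(K₂−1)] = 0.8677/1.1544 = 0.752
Drum-1 compositions:
  propane: x = 0.322, y = 0.824
  isopentane: x = 0.678, y = 0.176
Drum-2 feed = drum-1 liquid: z₂ = (0.3217, 0.6783).
Drum 2:
Newton–Raphson from ψ₂ = 0.5:
  ψ₂ = 0.500: g = 0.1167, g' = -0.815 → ψ₂ = 0.643
  ψ₂ = 0.643: g = 0.0137, g' = -0.643 → ψ₂ = 0.664
  ψ₂ = 0.664: g = 0.0002, g' = -0.626 → ψ₂ = 0.665
Converged at ψ₂ = 0.665.
  propane: x = 0.076, y = 0.446
  isopentane: x = 0.924, y = 0.554

y_isopentane (drum 2) = 0.554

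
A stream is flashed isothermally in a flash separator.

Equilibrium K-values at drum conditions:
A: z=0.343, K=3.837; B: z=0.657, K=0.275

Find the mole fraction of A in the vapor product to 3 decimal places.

y_A = 0.781

Rachford–Rice: g(V/F) = Σ zᵢ(Kᵢ−1)/(1+V/F(Kᵢ−1)) = 0.
g(0) = ΣzᵢKᵢ − 1 = 0.497 and g(1) = 1 − Σzᵢ/Kᵢ = -1.478, so a root lies in (0, 1).
Binary case is linear: z₁(K₁−1)(1+V/F(K₂−1)) + z₂(K₂−1)(1+V/F(K₁−1)) = 0
⇒ V/F = [z₁(K₁−1)+z₂(K₂−1)] / [−(K₁−1)(K₂−1)] = 0.4968/2.0568 = 0.242
Compositions from xᵢ = zᵢ/(1+V/F(Kᵢ−1)), yᵢ = Kᵢxᵢ:
  A: x = 0.204, y = 0.781
  B: x = 0.796, y = 0.219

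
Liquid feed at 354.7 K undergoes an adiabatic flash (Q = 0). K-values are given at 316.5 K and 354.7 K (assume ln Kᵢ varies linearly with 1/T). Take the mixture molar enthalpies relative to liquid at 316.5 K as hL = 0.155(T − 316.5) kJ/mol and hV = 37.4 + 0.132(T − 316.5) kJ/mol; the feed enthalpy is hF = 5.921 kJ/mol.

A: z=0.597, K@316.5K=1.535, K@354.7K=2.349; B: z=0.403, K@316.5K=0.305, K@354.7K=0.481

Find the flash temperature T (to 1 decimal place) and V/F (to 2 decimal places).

T = 318.0 K, V/F = 0.15

Adiabatic flash: solve Rachford–Rice at each trial T, then check hF = ψ·hV(T) + (1−ψ)·hL(T).
  T = 316.5 K: K = (1.535, 0.305), RR gives ψ = 0.106, H_out = 3.954 kJ/mol
  T = 354.7 K: K = (2.349, 0.481), RR gives ψ = 0.852, H_out = 37.021 kJ/mol
  T = 335.6 K: K = (1.922, 0.388), RR gives ψ = 0.538, H_out = 22.861 kJ/mol
  T = 326.1 K: K = (1.724, 0.345), RR gives ψ = 0.356, H_out = 14.712 kJ/mol
  T = 321.3 K: K = (1.628, 0.325), RR gives ψ = 0.243, H_out = 9.802 kJ/mol
  T = 318.9 K: K = (1.581, 0.315), RR gives ψ = 0.178, H_out = 7.024 kJ/mol
Linear interpolation between T = 316.5 (H_out = 3.954) and T = 318.9 (H_out = 7.024) on hF = 5.921 gives T ≈ 318.0 K, at which ψ = 0.15.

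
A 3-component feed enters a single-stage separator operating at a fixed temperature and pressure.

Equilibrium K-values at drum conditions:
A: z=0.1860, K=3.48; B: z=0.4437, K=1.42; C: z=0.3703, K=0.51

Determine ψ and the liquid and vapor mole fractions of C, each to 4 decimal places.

Let ψ = V/F and solve Σ zᵢ(Kᵢ−1)/(1+ψ(Kᵢ−1)) = 0.
Feasibility: ΣzᵢKᵢ = 1.4662, Σzᵢ/Kᵢ = 1.0920 — both > 1, two phases present.
Newton iteration, ψ⁰ = 0.54:
  ψ = 0.5400: g = 0.10237, g' = -0.4255 → ψ = 0.7806
  ψ = 0.7806: g = 0.00362, g' = -0.4103 → ψ = 0.7894
Converged at ψ = 0.7894.
Compositions from xᵢ = zᵢ/(1+ψ(Kᵢ−1)), yᵢ = Kᵢxᵢ:
  A: x = 0.0629, y = 0.2188
  B: x = 0.3332, y = 0.4732
  C: x = 0.6039, y = 0.3080

ψ = 0.7894, x_C = 0.6039, y_C = 0.3080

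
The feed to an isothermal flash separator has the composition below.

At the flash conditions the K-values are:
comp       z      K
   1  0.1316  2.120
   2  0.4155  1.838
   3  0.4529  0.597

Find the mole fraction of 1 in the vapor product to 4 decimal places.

y_1 = 0.1426

Rachford–Rice: g(β) = Σ zᵢ(Kᵢ−1)/(1+β(Kᵢ−1)) = 0.
Feasibility: ΣzᵢKᵢ = 1.3131, Σzᵢ/Kᵢ = 1.0468 — both > 1, two phases present.
Newton iteration, β⁰ = 0.5:
  β = 0.5000: g = 0.11128, g' = -0.3281 → β = 0.8392
  β = 0.8392: g = 0.00463, g' = -0.3124 → β = 0.8540
Converged at β = 0.8540.
Compositions from xᵢ = zᵢ/(1+β(Kᵢ−1)), yᵢ = Kᵢxᵢ:
  1: x = 0.0673, y = 0.1426
  2: x = 0.2422, y = 0.4451
  3: x = 0.6905, y = 0.4123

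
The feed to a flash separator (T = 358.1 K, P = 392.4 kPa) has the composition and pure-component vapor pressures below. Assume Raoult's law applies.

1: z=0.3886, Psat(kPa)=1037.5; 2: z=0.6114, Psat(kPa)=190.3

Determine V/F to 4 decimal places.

V/F = 0.3826

Raoult's law: Kᵢ = Pᵢˢᵃᵗ/P = Pᵢˢᵃᵗ/392.4.
  K_1 = 1037.5/392.4 = 2.643986, K_2 = 190.3/392.4 = 0.484964
Iterate (Newton) starting at V/F = 0.5:
  V/F = 0.5000: g = -0.07347, g' = -0.6106 → V/F = 0.3797
  V/F = 0.3797: g = 0.00191, g' = -0.6488 → V/F = 0.3826
Converged at V/F = 0.3826.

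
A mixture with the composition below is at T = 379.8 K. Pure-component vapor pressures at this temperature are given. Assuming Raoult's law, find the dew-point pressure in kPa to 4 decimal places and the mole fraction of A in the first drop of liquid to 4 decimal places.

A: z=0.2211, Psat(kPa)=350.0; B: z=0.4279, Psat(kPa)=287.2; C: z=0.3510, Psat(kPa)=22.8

At the dew point ψ → 1, so Σzᵢ/Kᵢ = 1 with Kᵢ = Pᵢˢᵃᵗ/P ⇒ 1/P = Σzᵢ/Pᵢˢᵃᵗ.
1/P = 0.2211/350.0 + 0.4279/287.2 + 0.3510/22.8 = 0.0175164 ⇒ P = 57.0895 kPa
xᵢ = zᵢP/Pᵢˢᵃᵗ ⇒ x_A = 0.2211·57.0895/350.0 = 0.0361

Pdew = 57.0895 kPa, x_A = 0.0361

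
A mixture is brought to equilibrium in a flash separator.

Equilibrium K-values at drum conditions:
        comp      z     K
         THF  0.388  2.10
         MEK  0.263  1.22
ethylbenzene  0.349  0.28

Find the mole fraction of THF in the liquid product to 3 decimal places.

Let ψ = V/F and solve Σ zᵢ(Kᵢ−1)/(1+ψ(Kᵢ−1)) = 0.
Feasibility: ΣzᵢKᵢ = 1.233, Σzᵢ/Kᵢ = 1.647 — both > 1, two phases present.
Newton–Raphson from ψ = 0.5:
  ψ = 0.500: g = -0.0651, g' = -0.647 → ψ = 0.399
  ψ = 0.399: g = -0.0030, g' = -0.594 → ψ = 0.394
Converged at ψ = 0.394.
Compositions from xᵢ = zᵢ/(1+ψ(Kᵢ−1)), yᵢ = Kᵢxᵢ:
  THF: x = 0.271, y = 0.568
  MEK: x = 0.242, y = 0.295
  ethylbenzene: x = 0.487, y = 0.136

x_THF = 0.271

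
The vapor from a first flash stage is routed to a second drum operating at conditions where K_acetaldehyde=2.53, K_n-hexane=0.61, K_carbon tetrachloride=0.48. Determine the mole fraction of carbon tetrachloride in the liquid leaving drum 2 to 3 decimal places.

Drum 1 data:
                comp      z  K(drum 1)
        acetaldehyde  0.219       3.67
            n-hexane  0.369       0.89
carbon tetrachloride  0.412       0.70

Drum 1:
Material balance + equilibrium reduce to Σ zᵢ(Kᵢ−1)/(1+ψ₁(Kᵢ−1)) = 0.
g(0) = ΣzᵢKᵢ − 1 = 0.421 and g(1) = 1 − Σzᵢ/Kᵢ = -0.063, so a root lies in (0, 1).
Iterate (Newton) starting at ψ₁ = 0.42:
  ψ₁ = 0.420: g = 0.0917, g' = -0.400 → ψ₁ = 0.649
  ψ₁ = 0.649: g = 0.0168, g' = -0.271 → ψ₁ = 0.711
  ψ₁ = 0.711: g = 0.0007, g' = -0.251 → ψ₁ = 0.713
Converged at ψ₁ = 0.713.
Drum-1 compositions:
  acetaldehyde: x = 0.075, y = 0.277
  n-hexane: x = 0.400, y = 0.356
  carbon tetrachloride: x = 0.524, y = 0.367
Drum-2 feed = drum-1 vapor: z₂ = (0.2767, 0.3564, 0.3669).
Drum 2:
Material balance + equilibrium reduce to Σ zᵢ(Kᵢ−1)/(1+ψ₂(Kᵢ−1)) = 0.
g(0) = ΣzᵢKᵢ − 1 = 0.094 and g(1) = 1 − Σzᵢ/Kᵢ = -0.458, so a root lies in (0, 1).
Iterate (Newton) starting at ψ₂ = 0.5:
  ψ₂ = 0.500: g = -0.1906, g' = -0.473 → ψ₂ = 0.097
  ψ₂ = 0.097: g = 0.0234, g' = -0.660 → ψ₂ = 0.132
  ψ₂ = 0.132: g = 0.0007, g' = -0.623 → ψ₂ = 0.133
Converged at ψ₂ = 0.133.
  acetaldehyde: x = 0.230, y = 0.581
  n-hexane: x = 0.376, y = 0.229
  carbon tetrachloride: x = 0.394, y = 0.189

x_carbon tetrachloride (drum 2) = 0.394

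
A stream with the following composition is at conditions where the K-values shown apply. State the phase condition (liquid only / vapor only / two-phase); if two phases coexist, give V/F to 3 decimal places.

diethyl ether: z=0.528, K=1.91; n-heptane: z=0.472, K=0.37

two-phase, V/F = 0.319

ΣzᵢKᵢ = 1.183; Σzᵢ/Kᵢ = 1.552.
Both exceed 1, so a two-phase solution exists.
Binary case is linear: z₁(K₁−1)(1+ψ(K₂−1)) + z₂(K₂−1)(1+ψ(K₁−1)) = 0
⇒ ψ = [z₁(K₁−1)+z₂(K₂−1)] / [−(K₁−1)(K₂−1)] = 0.1831/0.5733 = 0.319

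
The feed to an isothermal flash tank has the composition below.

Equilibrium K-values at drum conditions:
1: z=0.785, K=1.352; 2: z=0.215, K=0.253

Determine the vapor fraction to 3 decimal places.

Rachford–Rice: g(ψ) = Σ zᵢ(Kᵢ−1)/(1+ψ(Kᵢ−1)) = 0.
Feasibility: ΣzᵢKᵢ = 1.116, Σzᵢ/Kᵢ = 1.430 — both > 1, two phases present.
Iterate (Newton) starting at ψ = 0.5:
  ψ = 0.500: g = -0.0214, g' = -0.376 → ψ = 0.443
  ψ = 0.443: g = -0.0010, g' = -0.341 → ψ = 0.440
Converged at ψ = 0.440.

ψ = 0.440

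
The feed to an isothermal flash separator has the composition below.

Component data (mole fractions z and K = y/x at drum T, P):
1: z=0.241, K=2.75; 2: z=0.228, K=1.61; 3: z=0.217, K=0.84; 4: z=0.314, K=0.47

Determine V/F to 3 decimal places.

Material balance + equilibrium reduce to Σ zᵢ(Kᵢ−1)/(1+V/F(Kᵢ−1)) = 0.
Feasibility: ΣzᵢKᵢ = 1.360, Σzᵢ/Kᵢ = 1.156 — both > 1, two phases present.
Newton–Raphson from V/F = 0.63:
  V/F = 0.630: g = 0.0126, g' = -0.417 → V/F = 0.660
Converged at V/F = 0.660.

V/F = 0.660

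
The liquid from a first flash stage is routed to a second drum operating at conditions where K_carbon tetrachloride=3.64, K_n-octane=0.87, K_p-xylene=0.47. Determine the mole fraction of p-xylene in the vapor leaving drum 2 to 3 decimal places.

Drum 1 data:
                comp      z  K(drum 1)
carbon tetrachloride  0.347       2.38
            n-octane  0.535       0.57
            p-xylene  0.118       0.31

y_p-xylene (drum 2) = 0.117

Drum 1:
Let ψ₁ = V/F and solve Σ zᵢ(Kᵢ−1)/(1+ψ₁(Kᵢ−1)) = 0.
Feasibility: ΣzᵢKᵢ = 1.167, Σzᵢ/Kᵢ = 1.465 — both > 1, two phases present.
Newton iteration, ψ₁⁰ = 0.35:
  ψ₁ = 0.350: g = -0.0553, g' = -0.535 → ψ₁ = 0.247
  ψ₁ = 0.247: g = 0.0017, g' = -0.573 → ψ₁ = 0.250
Converged at ψ₁ = 0.250.
Drum-1 compositions:
  carbon tetrachloride: x = 0.258, y = 0.614
  n-octane: x = 0.599, y = 0.342
  p-xylene: x = 0.143, y = 0.044
Drum-2 feed = drum-1 liquid: z₂ = (0.2580, 0.5994, 0.1426).
Drum 2:
Rachford–Rice: g(ψ₂) = Σ zᵢ(Kᵢ−1)/(1+ψ₂(Kᵢ−1)) = 0.
g(0) = ΣzᵢKᵢ − 1 = 0.528 and g(1) = 1 − Σzᵢ/Kᵢ = -0.063, so a root lies in (0, 1).
Newton iteration, ψ₂⁰ = 0.5:
  ψ₂ = 0.500: g = 0.1075, g' = -0.420 → ψ₂ = 0.756
  ψ₂ = 0.756: g = 0.0149, g' = -0.324 → ψ₂ = 0.802
Converged at ψ₂ = 0.802.
  carbon tetrachloride: x = 0.083, y = 0.301
  n-octane: x = 0.669, y = 0.582
  p-xylene: x = 0.248, y = 0.117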